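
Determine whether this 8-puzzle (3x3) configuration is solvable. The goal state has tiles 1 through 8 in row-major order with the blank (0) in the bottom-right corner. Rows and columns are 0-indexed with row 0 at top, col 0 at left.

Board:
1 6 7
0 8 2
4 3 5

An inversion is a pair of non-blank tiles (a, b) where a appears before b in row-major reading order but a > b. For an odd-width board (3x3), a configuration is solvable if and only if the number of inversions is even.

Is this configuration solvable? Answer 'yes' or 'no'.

Inversions (pairs i<j in row-major order where tile[i] > tile[j] > 0): 13
13 is odd, so the puzzle is not solvable.

Answer: no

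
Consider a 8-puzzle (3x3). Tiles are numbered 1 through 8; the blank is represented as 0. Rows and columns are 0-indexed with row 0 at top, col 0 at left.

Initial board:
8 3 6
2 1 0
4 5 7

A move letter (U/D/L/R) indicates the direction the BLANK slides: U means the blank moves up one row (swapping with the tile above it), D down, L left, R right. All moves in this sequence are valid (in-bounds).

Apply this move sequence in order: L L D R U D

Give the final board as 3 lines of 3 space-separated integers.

Answer: 8 3 6
4 2 1
5 0 7

Derivation:
After move 1 (L):
8 3 6
2 0 1
4 5 7

After move 2 (L):
8 3 6
0 2 1
4 5 7

After move 3 (D):
8 3 6
4 2 1
0 5 7

After move 4 (R):
8 3 6
4 2 1
5 0 7

After move 5 (U):
8 3 6
4 0 1
5 2 7

After move 6 (D):
8 3 6
4 2 1
5 0 7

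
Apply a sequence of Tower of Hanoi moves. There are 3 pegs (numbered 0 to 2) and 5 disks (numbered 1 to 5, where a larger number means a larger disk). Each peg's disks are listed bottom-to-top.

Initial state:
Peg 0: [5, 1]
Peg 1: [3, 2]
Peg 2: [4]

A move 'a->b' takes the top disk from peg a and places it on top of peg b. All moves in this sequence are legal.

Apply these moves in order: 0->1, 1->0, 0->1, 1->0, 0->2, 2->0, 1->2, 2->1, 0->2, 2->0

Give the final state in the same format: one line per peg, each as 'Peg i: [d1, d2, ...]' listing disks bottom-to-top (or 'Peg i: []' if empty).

After move 1 (0->1):
Peg 0: [5]
Peg 1: [3, 2, 1]
Peg 2: [4]

After move 2 (1->0):
Peg 0: [5, 1]
Peg 1: [3, 2]
Peg 2: [4]

After move 3 (0->1):
Peg 0: [5]
Peg 1: [3, 2, 1]
Peg 2: [4]

After move 4 (1->0):
Peg 0: [5, 1]
Peg 1: [3, 2]
Peg 2: [4]

After move 5 (0->2):
Peg 0: [5]
Peg 1: [3, 2]
Peg 2: [4, 1]

After move 6 (2->0):
Peg 0: [5, 1]
Peg 1: [3, 2]
Peg 2: [4]

After move 7 (1->2):
Peg 0: [5, 1]
Peg 1: [3]
Peg 2: [4, 2]

After move 8 (2->1):
Peg 0: [5, 1]
Peg 1: [3, 2]
Peg 2: [4]

After move 9 (0->2):
Peg 0: [5]
Peg 1: [3, 2]
Peg 2: [4, 1]

After move 10 (2->0):
Peg 0: [5, 1]
Peg 1: [3, 2]
Peg 2: [4]

Answer: Peg 0: [5, 1]
Peg 1: [3, 2]
Peg 2: [4]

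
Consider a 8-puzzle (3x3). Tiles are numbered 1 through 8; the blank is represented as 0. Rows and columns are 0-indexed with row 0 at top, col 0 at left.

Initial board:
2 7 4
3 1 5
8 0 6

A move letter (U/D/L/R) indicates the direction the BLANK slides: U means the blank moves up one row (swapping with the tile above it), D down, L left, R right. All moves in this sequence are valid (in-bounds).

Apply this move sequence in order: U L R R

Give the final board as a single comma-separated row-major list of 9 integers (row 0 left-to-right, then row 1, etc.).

Answer: 2, 7, 4, 3, 5, 0, 8, 1, 6

Derivation:
After move 1 (U):
2 7 4
3 0 5
8 1 6

After move 2 (L):
2 7 4
0 3 5
8 1 6

After move 3 (R):
2 7 4
3 0 5
8 1 6

After move 4 (R):
2 7 4
3 5 0
8 1 6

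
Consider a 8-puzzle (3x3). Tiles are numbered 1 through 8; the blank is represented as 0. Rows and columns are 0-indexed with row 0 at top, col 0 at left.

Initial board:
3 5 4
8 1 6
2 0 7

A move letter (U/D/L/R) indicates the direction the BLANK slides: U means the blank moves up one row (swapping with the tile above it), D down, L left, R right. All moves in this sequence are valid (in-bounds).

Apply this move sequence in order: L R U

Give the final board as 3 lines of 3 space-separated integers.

After move 1 (L):
3 5 4
8 1 6
0 2 7

After move 2 (R):
3 5 4
8 1 6
2 0 7

After move 3 (U):
3 5 4
8 0 6
2 1 7

Answer: 3 5 4
8 0 6
2 1 7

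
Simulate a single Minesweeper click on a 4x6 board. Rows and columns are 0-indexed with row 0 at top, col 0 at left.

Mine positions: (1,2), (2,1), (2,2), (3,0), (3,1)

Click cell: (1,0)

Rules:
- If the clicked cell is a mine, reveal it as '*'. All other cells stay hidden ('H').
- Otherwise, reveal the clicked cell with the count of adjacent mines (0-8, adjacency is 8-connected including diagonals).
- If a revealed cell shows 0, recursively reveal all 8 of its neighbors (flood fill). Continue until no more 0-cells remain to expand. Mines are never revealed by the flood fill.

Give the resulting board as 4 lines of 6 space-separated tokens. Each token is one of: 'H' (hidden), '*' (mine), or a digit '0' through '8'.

H H H H H H
1 H H H H H
H H H H H H
H H H H H H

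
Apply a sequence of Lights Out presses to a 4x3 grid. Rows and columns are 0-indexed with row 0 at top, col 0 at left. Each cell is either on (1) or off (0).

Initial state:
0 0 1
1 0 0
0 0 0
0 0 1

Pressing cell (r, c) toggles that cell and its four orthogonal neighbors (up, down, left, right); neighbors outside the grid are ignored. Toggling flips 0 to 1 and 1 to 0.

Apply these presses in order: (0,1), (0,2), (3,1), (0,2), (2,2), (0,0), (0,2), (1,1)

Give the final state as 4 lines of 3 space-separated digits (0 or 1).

After press 1 at (0,1):
1 1 0
1 1 0
0 0 0
0 0 1

After press 2 at (0,2):
1 0 1
1 1 1
0 0 0
0 0 1

After press 3 at (3,1):
1 0 1
1 1 1
0 1 0
1 1 0

After press 4 at (0,2):
1 1 0
1 1 0
0 1 0
1 1 0

After press 5 at (2,2):
1 1 0
1 1 1
0 0 1
1 1 1

After press 6 at (0,0):
0 0 0
0 1 1
0 0 1
1 1 1

After press 7 at (0,2):
0 1 1
0 1 0
0 0 1
1 1 1

After press 8 at (1,1):
0 0 1
1 0 1
0 1 1
1 1 1

Answer: 0 0 1
1 0 1
0 1 1
1 1 1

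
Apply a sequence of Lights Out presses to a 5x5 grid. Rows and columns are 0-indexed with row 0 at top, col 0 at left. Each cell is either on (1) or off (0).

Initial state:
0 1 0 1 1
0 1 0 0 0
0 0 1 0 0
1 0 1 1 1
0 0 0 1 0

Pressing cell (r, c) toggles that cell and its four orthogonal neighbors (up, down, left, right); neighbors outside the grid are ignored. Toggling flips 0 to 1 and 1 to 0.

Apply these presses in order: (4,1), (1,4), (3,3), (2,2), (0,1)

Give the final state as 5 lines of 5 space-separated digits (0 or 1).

Answer: 1 0 1 1 0
0 0 1 1 1
0 1 0 0 1
1 1 1 0 0
1 1 1 0 0

Derivation:
After press 1 at (4,1):
0 1 0 1 1
0 1 0 0 0
0 0 1 0 0
1 1 1 1 1
1 1 1 1 0

After press 2 at (1,4):
0 1 0 1 0
0 1 0 1 1
0 0 1 0 1
1 1 1 1 1
1 1 1 1 0

After press 3 at (3,3):
0 1 0 1 0
0 1 0 1 1
0 0 1 1 1
1 1 0 0 0
1 1 1 0 0

After press 4 at (2,2):
0 1 0 1 0
0 1 1 1 1
0 1 0 0 1
1 1 1 0 0
1 1 1 0 0

After press 5 at (0,1):
1 0 1 1 0
0 0 1 1 1
0 1 0 0 1
1 1 1 0 0
1 1 1 0 0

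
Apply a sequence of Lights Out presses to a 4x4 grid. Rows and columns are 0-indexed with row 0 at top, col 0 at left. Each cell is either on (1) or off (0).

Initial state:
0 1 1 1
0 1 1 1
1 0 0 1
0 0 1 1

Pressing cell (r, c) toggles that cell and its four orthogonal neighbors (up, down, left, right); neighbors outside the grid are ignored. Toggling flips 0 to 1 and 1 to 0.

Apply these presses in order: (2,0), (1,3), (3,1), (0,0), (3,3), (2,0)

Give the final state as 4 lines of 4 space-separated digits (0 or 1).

Answer: 1 0 1 0
1 1 0 0
1 1 0 1
1 1 1 0

Derivation:
After press 1 at (2,0):
0 1 1 1
1 1 1 1
0 1 0 1
1 0 1 1

After press 2 at (1,3):
0 1 1 0
1 1 0 0
0 1 0 0
1 0 1 1

After press 3 at (3,1):
0 1 1 0
1 1 0 0
0 0 0 0
0 1 0 1

After press 4 at (0,0):
1 0 1 0
0 1 0 0
0 0 0 0
0 1 0 1

After press 5 at (3,3):
1 0 1 0
0 1 0 0
0 0 0 1
0 1 1 0

After press 6 at (2,0):
1 0 1 0
1 1 0 0
1 1 0 1
1 1 1 0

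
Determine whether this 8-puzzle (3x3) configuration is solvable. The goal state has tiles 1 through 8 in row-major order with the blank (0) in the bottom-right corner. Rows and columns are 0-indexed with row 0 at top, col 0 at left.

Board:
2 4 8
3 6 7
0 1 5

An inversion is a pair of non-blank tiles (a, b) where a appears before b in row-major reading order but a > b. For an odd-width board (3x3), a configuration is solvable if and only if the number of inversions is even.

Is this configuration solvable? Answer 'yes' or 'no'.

Answer: no

Derivation:
Inversions (pairs i<j in row-major order where tile[i] > tile[j] > 0): 13
13 is odd, so the puzzle is not solvable.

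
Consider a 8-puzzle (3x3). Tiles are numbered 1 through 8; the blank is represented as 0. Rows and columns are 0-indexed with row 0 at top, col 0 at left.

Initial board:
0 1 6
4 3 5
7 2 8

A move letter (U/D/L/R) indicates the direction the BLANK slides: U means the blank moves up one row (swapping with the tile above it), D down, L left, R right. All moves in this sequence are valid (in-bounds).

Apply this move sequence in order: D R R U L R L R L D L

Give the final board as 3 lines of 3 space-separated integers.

After move 1 (D):
4 1 6
0 3 5
7 2 8

After move 2 (R):
4 1 6
3 0 5
7 2 8

After move 3 (R):
4 1 6
3 5 0
7 2 8

After move 4 (U):
4 1 0
3 5 6
7 2 8

After move 5 (L):
4 0 1
3 5 6
7 2 8

After move 6 (R):
4 1 0
3 5 6
7 2 8

After move 7 (L):
4 0 1
3 5 6
7 2 8

After move 8 (R):
4 1 0
3 5 6
7 2 8

After move 9 (L):
4 0 1
3 5 6
7 2 8

After move 10 (D):
4 5 1
3 0 6
7 2 8

After move 11 (L):
4 5 1
0 3 6
7 2 8

Answer: 4 5 1
0 3 6
7 2 8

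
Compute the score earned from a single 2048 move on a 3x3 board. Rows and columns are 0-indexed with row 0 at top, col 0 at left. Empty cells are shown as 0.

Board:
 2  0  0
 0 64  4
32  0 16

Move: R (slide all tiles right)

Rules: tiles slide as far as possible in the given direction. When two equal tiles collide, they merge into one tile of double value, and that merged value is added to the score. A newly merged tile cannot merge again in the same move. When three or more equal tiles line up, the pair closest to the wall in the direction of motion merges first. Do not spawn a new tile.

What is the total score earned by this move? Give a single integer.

Answer: 0

Derivation:
Slide right:
row 0: [2, 0, 0] -> [0, 0, 2]  score +0 (running 0)
row 1: [0, 64, 4] -> [0, 64, 4]  score +0 (running 0)
row 2: [32, 0, 16] -> [0, 32, 16]  score +0 (running 0)
Board after move:
 0  0  2
 0 64  4
 0 32 16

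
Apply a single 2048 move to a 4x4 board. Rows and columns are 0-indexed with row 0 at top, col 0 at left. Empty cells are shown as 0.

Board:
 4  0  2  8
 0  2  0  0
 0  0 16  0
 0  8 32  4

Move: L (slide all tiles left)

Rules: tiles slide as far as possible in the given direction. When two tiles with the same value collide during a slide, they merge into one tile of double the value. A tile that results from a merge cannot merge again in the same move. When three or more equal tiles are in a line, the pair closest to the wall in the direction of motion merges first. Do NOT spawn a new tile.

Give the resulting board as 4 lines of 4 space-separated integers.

Answer:  4  2  8  0
 2  0  0  0
16  0  0  0
 8 32  4  0

Derivation:
Slide left:
row 0: [4, 0, 2, 8] -> [4, 2, 8, 0]
row 1: [0, 2, 0, 0] -> [2, 0, 0, 0]
row 2: [0, 0, 16, 0] -> [16, 0, 0, 0]
row 3: [0, 8, 32, 4] -> [8, 32, 4, 0]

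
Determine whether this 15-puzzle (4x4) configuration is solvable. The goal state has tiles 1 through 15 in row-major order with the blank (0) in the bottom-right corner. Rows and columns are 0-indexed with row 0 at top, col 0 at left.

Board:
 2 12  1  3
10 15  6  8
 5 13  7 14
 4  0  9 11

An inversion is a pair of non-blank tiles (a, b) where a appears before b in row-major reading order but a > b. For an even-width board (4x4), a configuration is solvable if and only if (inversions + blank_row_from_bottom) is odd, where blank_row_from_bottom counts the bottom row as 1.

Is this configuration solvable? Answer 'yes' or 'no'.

Answer: yes

Derivation:
Inversions: 40
Blank is in row 3 (0-indexed from top), which is row 1 counting from the bottom (bottom = 1).
40 + 1 = 41, which is odd, so the puzzle is solvable.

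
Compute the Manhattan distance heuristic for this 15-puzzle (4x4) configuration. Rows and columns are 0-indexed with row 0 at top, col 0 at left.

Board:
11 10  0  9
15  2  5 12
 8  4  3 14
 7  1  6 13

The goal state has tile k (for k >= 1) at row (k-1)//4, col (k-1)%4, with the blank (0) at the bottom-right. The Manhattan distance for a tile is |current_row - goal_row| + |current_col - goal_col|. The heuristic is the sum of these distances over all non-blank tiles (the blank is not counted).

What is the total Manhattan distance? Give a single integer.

Tile 11: (0,0)->(2,2) = 4
Tile 10: (0,1)->(2,1) = 2
Tile 9: (0,3)->(2,0) = 5
Tile 15: (1,0)->(3,2) = 4
Tile 2: (1,1)->(0,1) = 1
Tile 5: (1,2)->(1,0) = 2
Tile 12: (1,3)->(2,3) = 1
Tile 8: (2,0)->(1,3) = 4
Tile 4: (2,1)->(0,3) = 4
Tile 3: (2,2)->(0,2) = 2
Tile 14: (2,3)->(3,1) = 3
Tile 7: (3,0)->(1,2) = 4
Tile 1: (3,1)->(0,0) = 4
Tile 6: (3,2)->(1,1) = 3
Tile 13: (3,3)->(3,0) = 3
Sum: 4 + 2 + 5 + 4 + 1 + 2 + 1 + 4 + 4 + 2 + 3 + 4 + 4 + 3 + 3 = 46

Answer: 46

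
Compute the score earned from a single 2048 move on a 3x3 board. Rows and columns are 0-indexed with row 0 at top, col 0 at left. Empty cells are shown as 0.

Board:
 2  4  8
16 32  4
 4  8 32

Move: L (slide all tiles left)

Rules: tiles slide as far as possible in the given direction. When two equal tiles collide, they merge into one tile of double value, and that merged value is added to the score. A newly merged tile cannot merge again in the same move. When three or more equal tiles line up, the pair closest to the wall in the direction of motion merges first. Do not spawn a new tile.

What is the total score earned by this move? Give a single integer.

Slide left:
row 0: [2, 4, 8] -> [2, 4, 8]  score +0 (running 0)
row 1: [16, 32, 4] -> [16, 32, 4]  score +0 (running 0)
row 2: [4, 8, 32] -> [4, 8, 32]  score +0 (running 0)
Board after move:
 2  4  8
16 32  4
 4  8 32

Answer: 0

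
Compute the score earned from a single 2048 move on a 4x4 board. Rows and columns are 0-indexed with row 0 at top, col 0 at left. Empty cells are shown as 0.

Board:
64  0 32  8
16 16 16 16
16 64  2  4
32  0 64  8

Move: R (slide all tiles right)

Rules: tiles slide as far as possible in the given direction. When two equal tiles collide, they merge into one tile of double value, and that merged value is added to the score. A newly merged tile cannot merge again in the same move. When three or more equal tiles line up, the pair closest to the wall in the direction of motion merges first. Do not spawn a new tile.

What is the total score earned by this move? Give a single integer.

Slide right:
row 0: [64, 0, 32, 8] -> [0, 64, 32, 8]  score +0 (running 0)
row 1: [16, 16, 16, 16] -> [0, 0, 32, 32]  score +64 (running 64)
row 2: [16, 64, 2, 4] -> [16, 64, 2, 4]  score +0 (running 64)
row 3: [32, 0, 64, 8] -> [0, 32, 64, 8]  score +0 (running 64)
Board after move:
 0 64 32  8
 0  0 32 32
16 64  2  4
 0 32 64  8

Answer: 64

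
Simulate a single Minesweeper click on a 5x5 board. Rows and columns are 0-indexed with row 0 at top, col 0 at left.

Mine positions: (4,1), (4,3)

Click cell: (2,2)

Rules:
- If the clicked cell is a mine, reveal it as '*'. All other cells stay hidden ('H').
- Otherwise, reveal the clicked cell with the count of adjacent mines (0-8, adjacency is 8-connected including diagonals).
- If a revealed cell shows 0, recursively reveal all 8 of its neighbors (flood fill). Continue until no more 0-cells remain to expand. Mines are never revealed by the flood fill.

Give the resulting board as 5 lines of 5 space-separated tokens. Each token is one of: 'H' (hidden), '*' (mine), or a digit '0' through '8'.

0 0 0 0 0
0 0 0 0 0
0 0 0 0 0
1 1 2 1 1
H H H H H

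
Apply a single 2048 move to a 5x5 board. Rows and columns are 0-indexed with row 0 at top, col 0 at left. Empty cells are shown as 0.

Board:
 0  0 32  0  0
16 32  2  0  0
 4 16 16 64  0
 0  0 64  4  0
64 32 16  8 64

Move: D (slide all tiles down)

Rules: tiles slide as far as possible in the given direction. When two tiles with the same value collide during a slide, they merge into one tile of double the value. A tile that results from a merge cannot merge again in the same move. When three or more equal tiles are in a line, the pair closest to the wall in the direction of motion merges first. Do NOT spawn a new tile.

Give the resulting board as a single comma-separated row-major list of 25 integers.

Slide down:
col 0: [0, 16, 4, 0, 64] -> [0, 0, 16, 4, 64]
col 1: [0, 32, 16, 0, 32] -> [0, 0, 32, 16, 32]
col 2: [32, 2, 16, 64, 16] -> [32, 2, 16, 64, 16]
col 3: [0, 0, 64, 4, 8] -> [0, 0, 64, 4, 8]
col 4: [0, 0, 0, 0, 64] -> [0, 0, 0, 0, 64]

Answer: 0, 0, 32, 0, 0, 0, 0, 2, 0, 0, 16, 32, 16, 64, 0, 4, 16, 64, 4, 0, 64, 32, 16, 8, 64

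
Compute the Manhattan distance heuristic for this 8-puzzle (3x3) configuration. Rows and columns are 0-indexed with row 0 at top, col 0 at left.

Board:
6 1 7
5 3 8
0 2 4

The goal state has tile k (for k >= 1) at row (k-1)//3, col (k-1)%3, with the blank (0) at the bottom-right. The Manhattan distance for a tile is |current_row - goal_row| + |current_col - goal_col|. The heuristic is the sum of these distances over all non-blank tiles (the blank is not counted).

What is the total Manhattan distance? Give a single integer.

Tile 6: at (0,0), goal (1,2), distance |0-1|+|0-2| = 3
Tile 1: at (0,1), goal (0,0), distance |0-0|+|1-0| = 1
Tile 7: at (0,2), goal (2,0), distance |0-2|+|2-0| = 4
Tile 5: at (1,0), goal (1,1), distance |1-1|+|0-1| = 1
Tile 3: at (1,1), goal (0,2), distance |1-0|+|1-2| = 2
Tile 8: at (1,2), goal (2,1), distance |1-2|+|2-1| = 2
Tile 2: at (2,1), goal (0,1), distance |2-0|+|1-1| = 2
Tile 4: at (2,2), goal (1,0), distance |2-1|+|2-0| = 3
Sum: 3 + 1 + 4 + 1 + 2 + 2 + 2 + 3 = 18

Answer: 18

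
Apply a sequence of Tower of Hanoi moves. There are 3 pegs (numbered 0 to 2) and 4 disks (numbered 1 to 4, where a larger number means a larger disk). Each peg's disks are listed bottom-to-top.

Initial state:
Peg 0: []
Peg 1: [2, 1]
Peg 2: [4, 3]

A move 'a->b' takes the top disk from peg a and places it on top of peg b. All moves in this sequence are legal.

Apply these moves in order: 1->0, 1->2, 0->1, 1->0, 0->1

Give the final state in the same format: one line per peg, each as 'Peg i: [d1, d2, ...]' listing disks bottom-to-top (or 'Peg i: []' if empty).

After move 1 (1->0):
Peg 0: [1]
Peg 1: [2]
Peg 2: [4, 3]

After move 2 (1->2):
Peg 0: [1]
Peg 1: []
Peg 2: [4, 3, 2]

After move 3 (0->1):
Peg 0: []
Peg 1: [1]
Peg 2: [4, 3, 2]

After move 4 (1->0):
Peg 0: [1]
Peg 1: []
Peg 2: [4, 3, 2]

After move 5 (0->1):
Peg 0: []
Peg 1: [1]
Peg 2: [4, 3, 2]

Answer: Peg 0: []
Peg 1: [1]
Peg 2: [4, 3, 2]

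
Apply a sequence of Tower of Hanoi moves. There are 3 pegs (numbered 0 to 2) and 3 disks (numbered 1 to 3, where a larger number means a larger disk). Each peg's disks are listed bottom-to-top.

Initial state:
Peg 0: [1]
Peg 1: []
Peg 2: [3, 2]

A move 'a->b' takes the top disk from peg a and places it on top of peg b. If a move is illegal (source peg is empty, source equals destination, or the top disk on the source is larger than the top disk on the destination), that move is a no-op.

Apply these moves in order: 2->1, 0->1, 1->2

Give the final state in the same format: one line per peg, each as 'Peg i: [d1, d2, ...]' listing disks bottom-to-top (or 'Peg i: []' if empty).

After move 1 (2->1):
Peg 0: [1]
Peg 1: [2]
Peg 2: [3]

After move 2 (0->1):
Peg 0: []
Peg 1: [2, 1]
Peg 2: [3]

After move 3 (1->2):
Peg 0: []
Peg 1: [2]
Peg 2: [3, 1]

Answer: Peg 0: []
Peg 1: [2]
Peg 2: [3, 1]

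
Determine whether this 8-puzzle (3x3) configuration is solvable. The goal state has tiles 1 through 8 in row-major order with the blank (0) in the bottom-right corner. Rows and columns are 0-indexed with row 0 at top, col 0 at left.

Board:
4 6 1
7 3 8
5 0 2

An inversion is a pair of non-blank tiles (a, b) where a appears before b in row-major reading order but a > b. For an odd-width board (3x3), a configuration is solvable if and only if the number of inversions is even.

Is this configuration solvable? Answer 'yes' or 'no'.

Inversions (pairs i<j in row-major order where tile[i] > tile[j] > 0): 14
14 is even, so the puzzle is solvable.

Answer: yes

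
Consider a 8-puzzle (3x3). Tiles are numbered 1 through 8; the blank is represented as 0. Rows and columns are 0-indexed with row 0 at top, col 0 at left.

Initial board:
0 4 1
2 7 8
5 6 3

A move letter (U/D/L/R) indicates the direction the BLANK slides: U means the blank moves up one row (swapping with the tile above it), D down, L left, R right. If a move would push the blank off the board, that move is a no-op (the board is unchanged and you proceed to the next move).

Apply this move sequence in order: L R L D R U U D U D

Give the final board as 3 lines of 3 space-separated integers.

After move 1 (L):
0 4 1
2 7 8
5 6 3

After move 2 (R):
4 0 1
2 7 8
5 6 3

After move 3 (L):
0 4 1
2 7 8
5 6 3

After move 4 (D):
2 4 1
0 7 8
5 6 3

After move 5 (R):
2 4 1
7 0 8
5 6 3

After move 6 (U):
2 0 1
7 4 8
5 6 3

After move 7 (U):
2 0 1
7 4 8
5 6 3

After move 8 (D):
2 4 1
7 0 8
5 6 3

After move 9 (U):
2 0 1
7 4 8
5 6 3

After move 10 (D):
2 4 1
7 0 8
5 6 3

Answer: 2 4 1
7 0 8
5 6 3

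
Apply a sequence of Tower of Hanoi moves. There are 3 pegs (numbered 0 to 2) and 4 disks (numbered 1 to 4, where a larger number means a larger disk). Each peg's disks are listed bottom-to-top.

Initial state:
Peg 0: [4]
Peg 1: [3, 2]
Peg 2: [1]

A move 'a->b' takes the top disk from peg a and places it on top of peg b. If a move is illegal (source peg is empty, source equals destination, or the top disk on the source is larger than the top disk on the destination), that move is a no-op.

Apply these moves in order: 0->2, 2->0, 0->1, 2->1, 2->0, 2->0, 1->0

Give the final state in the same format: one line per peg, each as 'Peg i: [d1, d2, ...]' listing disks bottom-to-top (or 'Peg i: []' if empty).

After move 1 (0->2):
Peg 0: [4]
Peg 1: [3, 2]
Peg 2: [1]

After move 2 (2->0):
Peg 0: [4, 1]
Peg 1: [3, 2]
Peg 2: []

After move 3 (0->1):
Peg 0: [4]
Peg 1: [3, 2, 1]
Peg 2: []

After move 4 (2->1):
Peg 0: [4]
Peg 1: [3, 2, 1]
Peg 2: []

After move 5 (2->0):
Peg 0: [4]
Peg 1: [3, 2, 1]
Peg 2: []

After move 6 (2->0):
Peg 0: [4]
Peg 1: [3, 2, 1]
Peg 2: []

After move 7 (1->0):
Peg 0: [4, 1]
Peg 1: [3, 2]
Peg 2: []

Answer: Peg 0: [4, 1]
Peg 1: [3, 2]
Peg 2: []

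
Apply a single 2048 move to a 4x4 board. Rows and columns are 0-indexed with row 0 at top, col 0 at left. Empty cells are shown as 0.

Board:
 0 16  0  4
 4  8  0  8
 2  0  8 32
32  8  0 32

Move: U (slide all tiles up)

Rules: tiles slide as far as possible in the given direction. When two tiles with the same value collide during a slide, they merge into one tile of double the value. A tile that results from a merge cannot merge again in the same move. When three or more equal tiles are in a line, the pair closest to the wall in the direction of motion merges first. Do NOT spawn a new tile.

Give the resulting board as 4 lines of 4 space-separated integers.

Answer:  4 16  8  4
 2 16  0  8
32  0  0 64
 0  0  0  0

Derivation:
Slide up:
col 0: [0, 4, 2, 32] -> [4, 2, 32, 0]
col 1: [16, 8, 0, 8] -> [16, 16, 0, 0]
col 2: [0, 0, 8, 0] -> [8, 0, 0, 0]
col 3: [4, 8, 32, 32] -> [4, 8, 64, 0]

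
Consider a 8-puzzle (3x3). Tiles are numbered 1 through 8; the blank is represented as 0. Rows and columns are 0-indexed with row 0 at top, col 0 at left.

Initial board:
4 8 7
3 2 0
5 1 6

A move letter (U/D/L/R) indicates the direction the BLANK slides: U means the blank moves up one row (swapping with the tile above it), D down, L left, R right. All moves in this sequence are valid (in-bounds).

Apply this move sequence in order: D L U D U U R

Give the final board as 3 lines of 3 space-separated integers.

After move 1 (D):
4 8 7
3 2 6
5 1 0

After move 2 (L):
4 8 7
3 2 6
5 0 1

After move 3 (U):
4 8 7
3 0 6
5 2 1

After move 4 (D):
4 8 7
3 2 6
5 0 1

After move 5 (U):
4 8 7
3 0 6
5 2 1

After move 6 (U):
4 0 7
3 8 6
5 2 1

After move 7 (R):
4 7 0
3 8 6
5 2 1

Answer: 4 7 0
3 8 6
5 2 1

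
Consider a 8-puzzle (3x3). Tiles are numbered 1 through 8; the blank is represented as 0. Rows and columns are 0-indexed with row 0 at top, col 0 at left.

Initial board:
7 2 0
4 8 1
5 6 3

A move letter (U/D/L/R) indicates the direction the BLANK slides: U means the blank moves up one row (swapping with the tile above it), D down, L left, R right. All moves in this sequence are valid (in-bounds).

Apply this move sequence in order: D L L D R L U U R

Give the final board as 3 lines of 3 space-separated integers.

After move 1 (D):
7 2 1
4 8 0
5 6 3

After move 2 (L):
7 2 1
4 0 8
5 6 3

After move 3 (L):
7 2 1
0 4 8
5 6 3

After move 4 (D):
7 2 1
5 4 8
0 6 3

After move 5 (R):
7 2 1
5 4 8
6 0 3

After move 6 (L):
7 2 1
5 4 8
0 6 3

After move 7 (U):
7 2 1
0 4 8
5 6 3

After move 8 (U):
0 2 1
7 4 8
5 6 3

After move 9 (R):
2 0 1
7 4 8
5 6 3

Answer: 2 0 1
7 4 8
5 6 3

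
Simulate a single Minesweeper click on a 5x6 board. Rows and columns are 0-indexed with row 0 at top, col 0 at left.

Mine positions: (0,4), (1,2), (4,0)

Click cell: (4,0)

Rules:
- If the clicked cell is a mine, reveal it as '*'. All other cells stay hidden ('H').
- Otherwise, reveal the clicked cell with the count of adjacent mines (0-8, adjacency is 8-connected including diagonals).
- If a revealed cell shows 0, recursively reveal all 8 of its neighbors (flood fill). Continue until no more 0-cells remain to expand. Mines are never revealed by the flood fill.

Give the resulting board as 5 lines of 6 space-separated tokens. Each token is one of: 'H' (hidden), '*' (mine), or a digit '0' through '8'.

H H H H H H
H H H H H H
H H H H H H
H H H H H H
* H H H H H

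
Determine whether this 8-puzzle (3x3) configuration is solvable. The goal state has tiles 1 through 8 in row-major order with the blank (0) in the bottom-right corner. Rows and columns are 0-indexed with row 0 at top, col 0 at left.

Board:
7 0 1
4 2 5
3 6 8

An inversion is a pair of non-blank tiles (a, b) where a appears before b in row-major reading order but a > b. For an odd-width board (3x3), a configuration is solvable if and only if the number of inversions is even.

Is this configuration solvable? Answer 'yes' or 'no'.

Inversions (pairs i<j in row-major order where tile[i] > tile[j] > 0): 9
9 is odd, so the puzzle is not solvable.

Answer: no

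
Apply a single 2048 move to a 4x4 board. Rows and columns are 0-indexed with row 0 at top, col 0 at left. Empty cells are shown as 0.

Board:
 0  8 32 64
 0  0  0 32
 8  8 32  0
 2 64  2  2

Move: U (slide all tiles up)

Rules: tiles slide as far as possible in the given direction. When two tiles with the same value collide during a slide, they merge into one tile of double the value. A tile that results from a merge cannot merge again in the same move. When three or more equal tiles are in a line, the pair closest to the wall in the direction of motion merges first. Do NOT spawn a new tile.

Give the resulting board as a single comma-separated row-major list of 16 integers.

Slide up:
col 0: [0, 0, 8, 2] -> [8, 2, 0, 0]
col 1: [8, 0, 8, 64] -> [16, 64, 0, 0]
col 2: [32, 0, 32, 2] -> [64, 2, 0, 0]
col 3: [64, 32, 0, 2] -> [64, 32, 2, 0]

Answer: 8, 16, 64, 64, 2, 64, 2, 32, 0, 0, 0, 2, 0, 0, 0, 0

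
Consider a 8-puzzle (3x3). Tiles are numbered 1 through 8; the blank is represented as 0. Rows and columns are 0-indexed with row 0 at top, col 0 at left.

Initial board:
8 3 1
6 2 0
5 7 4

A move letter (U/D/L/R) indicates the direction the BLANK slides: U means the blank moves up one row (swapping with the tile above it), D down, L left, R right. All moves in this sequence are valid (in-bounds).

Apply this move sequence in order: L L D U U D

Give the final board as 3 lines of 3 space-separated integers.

After move 1 (L):
8 3 1
6 0 2
5 7 4

After move 2 (L):
8 3 1
0 6 2
5 7 4

After move 3 (D):
8 3 1
5 6 2
0 7 4

After move 4 (U):
8 3 1
0 6 2
5 7 4

After move 5 (U):
0 3 1
8 6 2
5 7 4

After move 6 (D):
8 3 1
0 6 2
5 7 4

Answer: 8 3 1
0 6 2
5 7 4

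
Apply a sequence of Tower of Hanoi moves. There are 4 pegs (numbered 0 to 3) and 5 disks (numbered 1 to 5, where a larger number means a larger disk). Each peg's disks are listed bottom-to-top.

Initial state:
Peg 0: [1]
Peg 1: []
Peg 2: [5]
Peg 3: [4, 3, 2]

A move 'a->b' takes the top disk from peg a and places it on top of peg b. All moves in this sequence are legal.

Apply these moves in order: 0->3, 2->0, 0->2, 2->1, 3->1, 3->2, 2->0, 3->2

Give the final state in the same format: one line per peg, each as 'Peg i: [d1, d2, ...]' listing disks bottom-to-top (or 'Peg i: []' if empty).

Answer: Peg 0: [2]
Peg 1: [5, 1]
Peg 2: [3]
Peg 3: [4]

Derivation:
After move 1 (0->3):
Peg 0: []
Peg 1: []
Peg 2: [5]
Peg 3: [4, 3, 2, 1]

After move 2 (2->0):
Peg 0: [5]
Peg 1: []
Peg 2: []
Peg 3: [4, 3, 2, 1]

After move 3 (0->2):
Peg 0: []
Peg 1: []
Peg 2: [5]
Peg 3: [4, 3, 2, 1]

After move 4 (2->1):
Peg 0: []
Peg 1: [5]
Peg 2: []
Peg 3: [4, 3, 2, 1]

After move 5 (3->1):
Peg 0: []
Peg 1: [5, 1]
Peg 2: []
Peg 3: [4, 3, 2]

After move 6 (3->2):
Peg 0: []
Peg 1: [5, 1]
Peg 2: [2]
Peg 3: [4, 3]

After move 7 (2->0):
Peg 0: [2]
Peg 1: [5, 1]
Peg 2: []
Peg 3: [4, 3]

After move 8 (3->2):
Peg 0: [2]
Peg 1: [5, 1]
Peg 2: [3]
Peg 3: [4]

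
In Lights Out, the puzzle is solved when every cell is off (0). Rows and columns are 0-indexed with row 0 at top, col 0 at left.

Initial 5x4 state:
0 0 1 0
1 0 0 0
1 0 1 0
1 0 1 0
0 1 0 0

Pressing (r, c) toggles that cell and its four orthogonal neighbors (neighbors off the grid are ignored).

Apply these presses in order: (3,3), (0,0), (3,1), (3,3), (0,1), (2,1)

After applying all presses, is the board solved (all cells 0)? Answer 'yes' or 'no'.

Answer: yes

Derivation:
After press 1 at (3,3):
0 0 1 0
1 0 0 0
1 0 1 1
1 0 0 1
0 1 0 1

After press 2 at (0,0):
1 1 1 0
0 0 0 0
1 0 1 1
1 0 0 1
0 1 0 1

After press 3 at (3,1):
1 1 1 0
0 0 0 0
1 1 1 1
0 1 1 1
0 0 0 1

After press 4 at (3,3):
1 1 1 0
0 0 0 0
1 1 1 0
0 1 0 0
0 0 0 0

After press 5 at (0,1):
0 0 0 0
0 1 0 0
1 1 1 0
0 1 0 0
0 0 0 0

After press 6 at (2,1):
0 0 0 0
0 0 0 0
0 0 0 0
0 0 0 0
0 0 0 0

Lights still on: 0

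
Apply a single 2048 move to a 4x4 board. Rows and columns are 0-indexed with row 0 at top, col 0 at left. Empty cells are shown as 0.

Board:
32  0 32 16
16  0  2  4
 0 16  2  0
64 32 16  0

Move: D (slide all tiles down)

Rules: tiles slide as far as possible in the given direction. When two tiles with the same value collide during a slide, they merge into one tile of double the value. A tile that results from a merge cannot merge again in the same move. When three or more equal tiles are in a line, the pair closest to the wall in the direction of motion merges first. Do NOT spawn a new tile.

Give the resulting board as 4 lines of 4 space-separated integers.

Answer:  0  0  0  0
32  0 32  0
16 16  4 16
64 32 16  4

Derivation:
Slide down:
col 0: [32, 16, 0, 64] -> [0, 32, 16, 64]
col 1: [0, 0, 16, 32] -> [0, 0, 16, 32]
col 2: [32, 2, 2, 16] -> [0, 32, 4, 16]
col 3: [16, 4, 0, 0] -> [0, 0, 16, 4]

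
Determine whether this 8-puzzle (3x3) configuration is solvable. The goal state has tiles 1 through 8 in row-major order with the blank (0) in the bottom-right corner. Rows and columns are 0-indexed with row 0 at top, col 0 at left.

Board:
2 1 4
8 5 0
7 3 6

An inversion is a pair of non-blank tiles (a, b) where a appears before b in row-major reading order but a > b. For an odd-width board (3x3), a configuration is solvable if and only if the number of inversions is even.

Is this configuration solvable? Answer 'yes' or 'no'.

Answer: no

Derivation:
Inversions (pairs i<j in row-major order where tile[i] > tile[j] > 0): 9
9 is odd, so the puzzle is not solvable.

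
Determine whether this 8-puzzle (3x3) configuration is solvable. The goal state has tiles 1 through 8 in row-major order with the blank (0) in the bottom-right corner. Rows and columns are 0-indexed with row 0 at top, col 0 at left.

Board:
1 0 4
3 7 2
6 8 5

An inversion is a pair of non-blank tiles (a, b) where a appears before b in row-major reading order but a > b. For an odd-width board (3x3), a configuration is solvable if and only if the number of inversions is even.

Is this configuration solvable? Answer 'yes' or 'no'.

Inversions (pairs i<j in row-major order where tile[i] > tile[j] > 0): 8
8 is even, so the puzzle is solvable.

Answer: yes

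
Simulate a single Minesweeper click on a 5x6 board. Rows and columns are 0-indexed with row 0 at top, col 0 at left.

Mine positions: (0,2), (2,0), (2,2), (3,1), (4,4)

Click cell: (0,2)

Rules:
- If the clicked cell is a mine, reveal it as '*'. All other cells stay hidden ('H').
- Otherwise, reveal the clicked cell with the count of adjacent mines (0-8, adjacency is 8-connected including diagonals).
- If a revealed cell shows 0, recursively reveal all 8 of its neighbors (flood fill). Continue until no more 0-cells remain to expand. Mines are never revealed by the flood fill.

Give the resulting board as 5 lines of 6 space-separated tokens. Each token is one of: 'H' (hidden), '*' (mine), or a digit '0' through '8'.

H H * H H H
H H H H H H
H H H H H H
H H H H H H
H H H H H H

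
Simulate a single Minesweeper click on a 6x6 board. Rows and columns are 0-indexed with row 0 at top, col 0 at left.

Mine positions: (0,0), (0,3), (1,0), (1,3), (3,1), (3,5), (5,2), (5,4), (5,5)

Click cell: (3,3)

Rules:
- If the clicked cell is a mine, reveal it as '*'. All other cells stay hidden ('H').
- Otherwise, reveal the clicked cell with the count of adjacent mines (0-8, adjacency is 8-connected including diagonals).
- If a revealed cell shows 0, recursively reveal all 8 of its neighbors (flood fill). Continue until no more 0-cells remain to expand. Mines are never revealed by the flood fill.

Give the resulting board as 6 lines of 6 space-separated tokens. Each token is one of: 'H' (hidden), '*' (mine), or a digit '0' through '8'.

H H H H H H
H H H H H H
H H 2 1 2 H
H H 1 0 1 H
H H 2 2 3 H
H H H H H H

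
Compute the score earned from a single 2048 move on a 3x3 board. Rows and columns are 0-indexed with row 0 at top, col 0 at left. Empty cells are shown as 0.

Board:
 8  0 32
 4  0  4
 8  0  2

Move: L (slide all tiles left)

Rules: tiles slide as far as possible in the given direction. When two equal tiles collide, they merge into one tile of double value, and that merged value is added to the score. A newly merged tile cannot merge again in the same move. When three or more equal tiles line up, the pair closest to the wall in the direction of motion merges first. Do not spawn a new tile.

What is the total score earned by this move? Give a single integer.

Slide left:
row 0: [8, 0, 32] -> [8, 32, 0]  score +0 (running 0)
row 1: [4, 0, 4] -> [8, 0, 0]  score +8 (running 8)
row 2: [8, 0, 2] -> [8, 2, 0]  score +0 (running 8)
Board after move:
 8 32  0
 8  0  0
 8  2  0

Answer: 8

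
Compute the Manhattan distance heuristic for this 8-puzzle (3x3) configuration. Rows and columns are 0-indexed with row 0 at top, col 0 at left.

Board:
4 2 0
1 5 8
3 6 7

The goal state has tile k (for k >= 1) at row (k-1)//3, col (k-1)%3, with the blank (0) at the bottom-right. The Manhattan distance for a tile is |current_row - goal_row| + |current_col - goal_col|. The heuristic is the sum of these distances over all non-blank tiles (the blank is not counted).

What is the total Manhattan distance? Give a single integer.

Answer: 12

Derivation:
Tile 4: (0,0)->(1,0) = 1
Tile 2: (0,1)->(0,1) = 0
Tile 1: (1,0)->(0,0) = 1
Tile 5: (1,1)->(1,1) = 0
Tile 8: (1,2)->(2,1) = 2
Tile 3: (2,0)->(0,2) = 4
Tile 6: (2,1)->(1,2) = 2
Tile 7: (2,2)->(2,0) = 2
Sum: 1 + 0 + 1 + 0 + 2 + 4 + 2 + 2 = 12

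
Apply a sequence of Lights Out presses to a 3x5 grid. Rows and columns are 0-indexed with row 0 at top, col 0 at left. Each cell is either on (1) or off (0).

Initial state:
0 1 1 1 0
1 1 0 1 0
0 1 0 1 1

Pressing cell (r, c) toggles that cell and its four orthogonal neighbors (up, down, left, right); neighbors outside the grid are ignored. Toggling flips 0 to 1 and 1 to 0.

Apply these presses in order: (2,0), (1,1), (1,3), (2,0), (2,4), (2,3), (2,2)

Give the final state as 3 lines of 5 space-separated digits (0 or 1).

Answer: 0 0 1 0 0
0 0 1 1 0
0 1 0 1 1

Derivation:
After press 1 at (2,0):
0 1 1 1 0
0 1 0 1 0
1 0 0 1 1

After press 2 at (1,1):
0 0 1 1 0
1 0 1 1 0
1 1 0 1 1

After press 3 at (1,3):
0 0 1 0 0
1 0 0 0 1
1 1 0 0 1

After press 4 at (2,0):
0 0 1 0 0
0 0 0 0 1
0 0 0 0 1

After press 5 at (2,4):
0 0 1 0 0
0 0 0 0 0
0 0 0 1 0

After press 6 at (2,3):
0 0 1 0 0
0 0 0 1 0
0 0 1 0 1

After press 7 at (2,2):
0 0 1 0 0
0 0 1 1 0
0 1 0 1 1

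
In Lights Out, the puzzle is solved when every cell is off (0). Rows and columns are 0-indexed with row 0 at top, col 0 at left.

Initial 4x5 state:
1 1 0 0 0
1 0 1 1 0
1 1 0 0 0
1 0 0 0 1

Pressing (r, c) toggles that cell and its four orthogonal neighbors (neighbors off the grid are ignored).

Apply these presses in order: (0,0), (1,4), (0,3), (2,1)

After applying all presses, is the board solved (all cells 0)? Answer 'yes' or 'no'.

After press 1 at (0,0):
0 0 0 0 0
0 0 1 1 0
1 1 0 0 0
1 0 0 0 1

After press 2 at (1,4):
0 0 0 0 1
0 0 1 0 1
1 1 0 0 1
1 0 0 0 1

After press 3 at (0,3):
0 0 1 1 0
0 0 1 1 1
1 1 0 0 1
1 0 0 0 1

After press 4 at (2,1):
0 0 1 1 0
0 1 1 1 1
0 0 1 0 1
1 1 0 0 1

Lights still on: 11

Answer: no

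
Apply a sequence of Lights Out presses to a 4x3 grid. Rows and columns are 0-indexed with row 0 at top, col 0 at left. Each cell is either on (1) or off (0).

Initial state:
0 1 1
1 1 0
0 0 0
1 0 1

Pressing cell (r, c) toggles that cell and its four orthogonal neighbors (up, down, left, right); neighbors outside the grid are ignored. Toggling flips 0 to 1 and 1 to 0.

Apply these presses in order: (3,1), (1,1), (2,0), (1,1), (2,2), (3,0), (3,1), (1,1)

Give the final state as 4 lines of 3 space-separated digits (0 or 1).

Answer: 0 0 1
1 0 0
0 1 1
1 1 0

Derivation:
After press 1 at (3,1):
0 1 1
1 1 0
0 1 0
0 1 0

After press 2 at (1,1):
0 0 1
0 0 1
0 0 0
0 1 0

After press 3 at (2,0):
0 0 1
1 0 1
1 1 0
1 1 0

After press 4 at (1,1):
0 1 1
0 1 0
1 0 0
1 1 0

After press 5 at (2,2):
0 1 1
0 1 1
1 1 1
1 1 1

After press 6 at (3,0):
0 1 1
0 1 1
0 1 1
0 0 1

After press 7 at (3,1):
0 1 1
0 1 1
0 0 1
1 1 0

After press 8 at (1,1):
0 0 1
1 0 0
0 1 1
1 1 0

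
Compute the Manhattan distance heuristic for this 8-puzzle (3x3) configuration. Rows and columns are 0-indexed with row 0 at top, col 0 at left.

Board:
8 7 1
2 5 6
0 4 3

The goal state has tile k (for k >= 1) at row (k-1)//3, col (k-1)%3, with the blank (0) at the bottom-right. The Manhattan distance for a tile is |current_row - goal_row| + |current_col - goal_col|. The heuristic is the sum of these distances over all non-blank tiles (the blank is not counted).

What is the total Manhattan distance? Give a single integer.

Answer: 14

Derivation:
Tile 8: at (0,0), goal (2,1), distance |0-2|+|0-1| = 3
Tile 7: at (0,1), goal (2,0), distance |0-2|+|1-0| = 3
Tile 1: at (0,2), goal (0,0), distance |0-0|+|2-0| = 2
Tile 2: at (1,0), goal (0,1), distance |1-0|+|0-1| = 2
Tile 5: at (1,1), goal (1,1), distance |1-1|+|1-1| = 0
Tile 6: at (1,2), goal (1,2), distance |1-1|+|2-2| = 0
Tile 4: at (2,1), goal (1,0), distance |2-1|+|1-0| = 2
Tile 3: at (2,2), goal (0,2), distance |2-0|+|2-2| = 2
Sum: 3 + 3 + 2 + 2 + 0 + 0 + 2 + 2 = 14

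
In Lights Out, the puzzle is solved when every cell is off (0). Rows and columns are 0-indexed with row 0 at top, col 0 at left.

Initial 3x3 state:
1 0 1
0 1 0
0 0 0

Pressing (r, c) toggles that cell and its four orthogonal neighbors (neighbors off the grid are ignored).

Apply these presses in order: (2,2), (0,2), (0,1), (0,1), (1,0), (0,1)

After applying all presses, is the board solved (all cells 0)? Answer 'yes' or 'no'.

After press 1 at (2,2):
1 0 1
0 1 1
0 1 1

After press 2 at (0,2):
1 1 0
0 1 0
0 1 1

After press 3 at (0,1):
0 0 1
0 0 0
0 1 1

After press 4 at (0,1):
1 1 0
0 1 0
0 1 1

After press 5 at (1,0):
0 1 0
1 0 0
1 1 1

After press 6 at (0,1):
1 0 1
1 1 0
1 1 1

Lights still on: 7

Answer: no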